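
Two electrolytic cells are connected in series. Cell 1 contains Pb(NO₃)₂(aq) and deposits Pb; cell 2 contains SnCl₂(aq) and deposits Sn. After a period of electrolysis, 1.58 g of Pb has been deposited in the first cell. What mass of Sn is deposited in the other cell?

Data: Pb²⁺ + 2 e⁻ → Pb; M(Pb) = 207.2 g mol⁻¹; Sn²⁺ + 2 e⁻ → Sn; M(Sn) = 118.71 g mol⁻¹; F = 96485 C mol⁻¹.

n(Pb) = 1.58 / 207.2 = 0.007625 mol.
Since Pb²⁺ + 2 e⁻ → Pb, n(e⁻) passed = 2 × 0.007625 = 0.01525 mol.
Cells in series carry the same charge, so the same 0.01525 mol of electrons passes through cell 2.
Sn²⁺ + 2 e⁻ → Sn, so n(Sn) = 0.01525 / 2 = 0.007625 mol.
m(Sn) = 0.007625 × 118.71 = 0.905 g.

0.905 g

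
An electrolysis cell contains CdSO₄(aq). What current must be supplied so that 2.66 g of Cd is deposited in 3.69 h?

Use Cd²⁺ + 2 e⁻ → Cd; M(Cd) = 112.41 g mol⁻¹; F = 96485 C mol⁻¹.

0.344 A

n(Cd) = 2.66 / 112.41 = 0.02366 mol.
n(e⁻) = 2 × 0.02366 = 0.04733 mol.
Q = n(e⁻)·F = 0.04733 × 96485 = 4566 C.
I = Q/t = 4566 / 13284 s = 0.344 A.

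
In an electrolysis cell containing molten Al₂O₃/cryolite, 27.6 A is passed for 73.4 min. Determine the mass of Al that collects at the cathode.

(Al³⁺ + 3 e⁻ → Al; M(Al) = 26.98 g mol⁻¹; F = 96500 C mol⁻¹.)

11.3 g

Q = I·t = 27.60 A × 4404.0 s = 121600 C.
n(e⁻) = Q/F = 121600 / 96500 = 1.260 mol.
Al³⁺ + 3 e⁻ → Al, so n(Al) = n(e⁻)/3 = 0.4199 mol.
m = n·M = 0.4199 × 26.98 = 11.3 g.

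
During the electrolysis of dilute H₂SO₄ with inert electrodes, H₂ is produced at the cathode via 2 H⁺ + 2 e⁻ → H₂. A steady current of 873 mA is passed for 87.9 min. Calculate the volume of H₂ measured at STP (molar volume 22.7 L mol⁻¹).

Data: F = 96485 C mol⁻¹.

0.542 L

Q = I·t = 0.8730 A × 5274.0 s = 4604 C.
n(e⁻) = Q/F = 4604 / 96485 = 0.04772 mol.
2 electrons are transferred per H₂ molecule, so n(H₂) = 0.04772 / 2 = 0.02386 mol.
V = n × V_m = 0.02386 × 22.7 = 0.542 L.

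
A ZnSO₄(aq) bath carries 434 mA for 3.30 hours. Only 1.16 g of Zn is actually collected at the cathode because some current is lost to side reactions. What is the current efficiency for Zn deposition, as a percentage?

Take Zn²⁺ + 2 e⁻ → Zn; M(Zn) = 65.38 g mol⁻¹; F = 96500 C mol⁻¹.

66.4 %

Q = I·t = 0.4340 × 11880 = 5156 C; n(e⁻) = 5156/96500 = 0.05343 mol.
Theoretical n(Zn) = n(e⁻)/2 = 0.02671 mol, i.e. m_theo = 0.02671 × 65.38 = 1.747 g.
Efficiency = m_actual / m_theo = 1.16 / 1.747 = 66.4 %.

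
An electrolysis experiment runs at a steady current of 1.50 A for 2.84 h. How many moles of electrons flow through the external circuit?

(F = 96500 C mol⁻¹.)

0.159 mol

Q = I·t = 1.500 A × 10224 s = 15340 C.
n(e⁻) = Q/F = 15340 / 96500 = 0.159 mol.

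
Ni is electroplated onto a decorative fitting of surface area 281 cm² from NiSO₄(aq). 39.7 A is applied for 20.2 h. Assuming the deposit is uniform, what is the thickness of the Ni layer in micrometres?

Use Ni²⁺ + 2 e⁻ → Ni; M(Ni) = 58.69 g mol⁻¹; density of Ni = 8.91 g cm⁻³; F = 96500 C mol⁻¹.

3510 μm

Q = I·t = 39.70 × 72720 = 2887000 C; n(e⁻) = 29.92 mol.
n(Ni) = n(e⁻)/2 = 14.96 mol, so m = 14.96 × 58.69 = 877.9 g.
Volume = m/ρ = 877.9 / 8.91 = 98.53 cm³.
Thickness = V/A = 98.53 / 281 = 0.351 cm = 3510 μm.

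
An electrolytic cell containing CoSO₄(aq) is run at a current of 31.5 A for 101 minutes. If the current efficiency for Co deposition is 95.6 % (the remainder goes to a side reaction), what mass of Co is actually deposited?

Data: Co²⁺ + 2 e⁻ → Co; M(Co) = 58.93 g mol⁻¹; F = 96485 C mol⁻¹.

55.7 g

Q = I·t = 31.50 × 6060.0 = 190900 C.
n(e⁻) = 190900/96485 = 1.978 mol; theoretically n(Co) = 1.978/2 = 0.9892 mol, m_theo = 58.29 g.
At 95.6 % efficiency, m_actual = 0.956 × 58.29 = 55.7 g.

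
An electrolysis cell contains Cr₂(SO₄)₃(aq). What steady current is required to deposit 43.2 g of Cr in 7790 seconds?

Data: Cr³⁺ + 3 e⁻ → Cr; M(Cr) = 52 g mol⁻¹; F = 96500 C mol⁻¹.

30.9 A

n(Cr) = 43.2 / 52 = 0.8308 mol.
n(e⁻) = 3 × 0.8308 = 2.492 mol.
Q = n(e⁻)·F = 2.492 × 96500 = 240500 C.
I = Q/t = 240500 / 7790.0 s = 30.9 A.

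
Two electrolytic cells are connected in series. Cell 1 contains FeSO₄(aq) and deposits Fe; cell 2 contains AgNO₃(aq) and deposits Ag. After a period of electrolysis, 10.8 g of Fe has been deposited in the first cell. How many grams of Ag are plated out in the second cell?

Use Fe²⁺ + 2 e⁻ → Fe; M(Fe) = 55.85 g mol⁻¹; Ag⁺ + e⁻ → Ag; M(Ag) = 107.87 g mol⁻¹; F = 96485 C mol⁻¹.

n(Fe) = 10.8 / 55.85 = 0.1934 mol.
Since Fe²⁺ + 2 e⁻ → Fe, n(e⁻) passed = 2 × 0.1934 = 0.3868 mol.
Cells in series carry the same charge, so the same 0.3868 mol of electrons passes through cell 2.
Ag⁺ + e⁻ → Ag, so n(Ag) = 0.3868 / 1 = 0.3868 mol.
m(Ag) = 0.3868 × 107.87 = 41.7 g.

41.7 g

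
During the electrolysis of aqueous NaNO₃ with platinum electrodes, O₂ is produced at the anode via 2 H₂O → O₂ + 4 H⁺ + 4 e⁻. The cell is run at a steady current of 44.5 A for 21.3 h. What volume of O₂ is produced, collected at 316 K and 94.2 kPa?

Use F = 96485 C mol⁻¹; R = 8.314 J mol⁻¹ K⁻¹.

Q = I·t = 44.50 A × 76680 s = 3412000 C.
n(e⁻) = Q/F = 3412000 / 96485 = 35.37 mol.
4 electrons are transferred per O₂ molecule, so n(O₂) = 35.37 / 4 = 8.841 mol.
V = nRT/P = (8.841 × 8.314 × 316) / (94.2 × 10³ Pa) = 0.247 m³ = 247 L.

247 L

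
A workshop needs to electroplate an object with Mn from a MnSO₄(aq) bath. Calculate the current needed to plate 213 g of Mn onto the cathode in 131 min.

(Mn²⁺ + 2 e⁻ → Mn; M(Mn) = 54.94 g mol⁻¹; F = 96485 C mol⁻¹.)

n(Mn) = 213 / 54.94 = 3.877 mol.
n(e⁻) = 2 × 3.877 = 7.754 mol.
Q = n(e⁻)·F = 7.754 × 96485 = 748100 C.
I = Q/t = 748100 / 7860.0 s = 95.2 A.

95.2 A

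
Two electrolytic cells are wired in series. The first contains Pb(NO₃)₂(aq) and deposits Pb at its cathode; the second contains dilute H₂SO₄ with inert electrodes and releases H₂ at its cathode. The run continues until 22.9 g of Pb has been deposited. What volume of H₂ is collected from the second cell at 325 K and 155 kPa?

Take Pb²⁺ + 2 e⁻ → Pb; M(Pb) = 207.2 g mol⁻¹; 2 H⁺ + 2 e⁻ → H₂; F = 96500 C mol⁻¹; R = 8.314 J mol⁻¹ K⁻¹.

1.93 L

n(Pb) = 22.9 / 207.2 = 0.1105 mol, so n(e⁻) = 2 × 0.1105 = 0.2210 mol.
The cells are in series, so the same 0.2210 mol of electrons passes through the second cell.
2 H⁺ + 2 e⁻ → H₂ — 2 mol e⁻ per mol H₂, so n(H₂) = 0.2210/2 = 0.1105 mol.
V = nRT/P = (0.1105 × 8.314 × 325) / (155 × 10³) = 0.00193 m³ = 1.93 L.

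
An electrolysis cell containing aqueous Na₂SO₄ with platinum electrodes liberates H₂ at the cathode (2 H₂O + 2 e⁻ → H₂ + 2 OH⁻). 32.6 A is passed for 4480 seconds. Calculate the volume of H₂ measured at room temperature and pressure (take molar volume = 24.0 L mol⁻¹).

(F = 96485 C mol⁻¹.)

18.2 L

Q = I·t = 32.60 A × 4480.0 s = 146000 C.
n(e⁻) = Q/F = 146000 / 96485 = 1.514 mol.
2 electrons are transferred per H₂ molecule, so n(H₂) = 1.514 / 2 = 0.7568 mol.
V = n × V_m = 0.7568 × 24.0 = 18.2 L.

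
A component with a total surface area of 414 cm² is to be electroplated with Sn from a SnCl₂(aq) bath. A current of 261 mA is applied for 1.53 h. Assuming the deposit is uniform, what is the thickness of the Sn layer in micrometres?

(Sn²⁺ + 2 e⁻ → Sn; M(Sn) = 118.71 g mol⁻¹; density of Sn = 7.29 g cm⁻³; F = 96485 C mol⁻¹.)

2.93 μm

Q = I·t = 0.2610 × 5508.0 = 1438 C; n(e⁻) = 0.01490 mol.
n(Sn) = n(e⁻)/2 = 0.007450 mol, so m = 0.007450 × 118.71 = 0.8844 g.
Volume = m/ρ = 0.8844 / 7.29 = 0.1213 cm³.
Thickness = V/A = 0.1213 / 414 = 2.93 × 10⁻⁴ cm = 2.93 μm.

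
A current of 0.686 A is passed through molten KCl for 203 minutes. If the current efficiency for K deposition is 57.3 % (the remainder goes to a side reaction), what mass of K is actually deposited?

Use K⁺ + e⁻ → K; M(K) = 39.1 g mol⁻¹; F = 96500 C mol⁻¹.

1.94 g

Q = I·t = 0.6860 × 12180 = 8355 C.
n(e⁻) = 8355/96500 = 0.08659 mol; theoretically n(K) = 0.08659/1 = 0.08659 mol, m_theo = 3.385 g.
At 57.3 % efficiency, m_actual = 0.573 × 3.385 = 1.94 g.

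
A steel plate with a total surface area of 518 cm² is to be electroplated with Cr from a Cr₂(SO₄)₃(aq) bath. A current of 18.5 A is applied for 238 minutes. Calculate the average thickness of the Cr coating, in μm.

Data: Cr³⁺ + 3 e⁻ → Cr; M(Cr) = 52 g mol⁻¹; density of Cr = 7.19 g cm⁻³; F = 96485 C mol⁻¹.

Q = I·t = 18.50 × 14280 = 264200 C; n(e⁻) = 2.738 mol.
n(Cr) = n(e⁻)/3 = 0.9127 mol, so m = 0.9127 × 52 = 47.46 g.
Volume = m/ρ = 47.46 / 7.19 = 6.601 cm³.
Thickness = V/A = 6.601 / 518 = 0.0127 cm = 127 μm.

127 μm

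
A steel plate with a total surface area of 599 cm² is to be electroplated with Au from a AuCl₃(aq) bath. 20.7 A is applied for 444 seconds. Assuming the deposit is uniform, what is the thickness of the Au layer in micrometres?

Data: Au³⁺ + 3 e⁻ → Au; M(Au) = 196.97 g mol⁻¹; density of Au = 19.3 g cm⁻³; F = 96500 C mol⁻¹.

Q = I·t = 20.70 × 444.00 = 9191 C; n(e⁻) = 0.09524 mol.
n(Au) = n(e⁻)/3 = 0.03175 mol, so m = 0.03175 × 196.97 = 6.253 g.
Volume = m/ρ = 6.253 / 19.3 = 0.3240 cm³.
Thickness = V/A = 0.3240 / 599 = 5.41 × 10⁻⁴ cm = 5.41 μm.

5.41 μm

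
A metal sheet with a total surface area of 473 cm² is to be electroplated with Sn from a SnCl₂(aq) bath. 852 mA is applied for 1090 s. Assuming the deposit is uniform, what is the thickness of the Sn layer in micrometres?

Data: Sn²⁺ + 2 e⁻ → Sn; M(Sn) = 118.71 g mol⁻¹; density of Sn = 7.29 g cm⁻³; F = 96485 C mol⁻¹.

Q = I·t = 0.8520 × 1090.0 = 928.7 C; n(e⁻) = 0.009625 mol.
n(Sn) = n(e⁻)/2 = 0.004813 mol, so m = 0.004813 × 118.71 = 0.5713 g.
Volume = m/ρ = 0.5713 / 7.29 = 0.07837 cm³.
Thickness = V/A = 0.07837 / 473 = 1.66 × 10⁻⁴ cm = 1.66 μm.

1.66 μm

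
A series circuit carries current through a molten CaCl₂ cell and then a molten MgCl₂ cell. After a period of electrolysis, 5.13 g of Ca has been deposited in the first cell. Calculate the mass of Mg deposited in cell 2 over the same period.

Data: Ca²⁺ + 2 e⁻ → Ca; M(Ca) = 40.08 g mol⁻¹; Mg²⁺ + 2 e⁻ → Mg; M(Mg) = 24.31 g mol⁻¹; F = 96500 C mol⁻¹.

n(Ca) = 5.13 / 40.08 = 0.1280 mol.
Since Ca²⁺ + 2 e⁻ → Ca, n(e⁻) passed = 2 × 0.1280 = 0.2560 mol.
Cells in series carry the same charge, so the same 0.2560 mol of electrons passes through cell 2.
Mg²⁺ + 2 e⁻ → Mg, so n(Mg) = 0.2560 / 2 = 0.1280 mol.
m(Mg) = 0.1280 × 24.31 = 3.11 g.

3.11 g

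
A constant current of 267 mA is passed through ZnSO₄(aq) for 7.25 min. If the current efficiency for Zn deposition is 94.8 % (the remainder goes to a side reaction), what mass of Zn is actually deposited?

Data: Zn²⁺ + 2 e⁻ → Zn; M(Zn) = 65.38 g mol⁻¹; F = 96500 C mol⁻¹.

0.0373 g

Q = I·t = 0.2670 × 435.00 = 116.1 C.
n(e⁻) = 116.1/96500 = 0.001204 mol; theoretically n(Zn) = 0.001204/2 = 0.0006018 mol, m_theo = 0.03934 g.
At 94.8 % efficiency, m_actual = 0.948 × 0.03934 = 0.0373 g.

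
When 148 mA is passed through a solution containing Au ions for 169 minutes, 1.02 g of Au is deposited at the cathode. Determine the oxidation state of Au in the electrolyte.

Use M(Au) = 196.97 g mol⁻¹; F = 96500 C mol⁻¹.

Q = I·t = 0.1480 A × 10140 s = 1501 C, so n(e⁻) = 1501/96500 = 0.01555 mol.
n(Au) deposited = 1.02 / 196.97 = 0.005178 mol.
Electrons per atom = n(e⁻)/n(Au) = 0.01555 / 0.005178 = 3.00 ≈ 3, so the ion is Au³⁺.

+3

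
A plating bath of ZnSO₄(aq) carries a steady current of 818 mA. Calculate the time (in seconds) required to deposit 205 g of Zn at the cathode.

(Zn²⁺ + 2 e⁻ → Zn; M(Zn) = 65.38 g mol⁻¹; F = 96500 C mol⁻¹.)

7.40 × 10⁵ s

n(Zn) = m/M = 205 / 65.38 = 3.136 mol.
Each Zn atom requires 2 electrons, so n(e⁻) = 2 × 3.136 = 6.271 mol.
Q = n(e⁻)·F = 6.271 × 96500 = 605200 C.
t = Q/I = 605200 / 0.8180 A = 739800 s.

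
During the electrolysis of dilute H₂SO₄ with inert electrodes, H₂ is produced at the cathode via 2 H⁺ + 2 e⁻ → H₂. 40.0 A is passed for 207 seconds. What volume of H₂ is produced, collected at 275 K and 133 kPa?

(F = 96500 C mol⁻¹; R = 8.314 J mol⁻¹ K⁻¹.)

Q = I·t = 40.00 A × 207.00 s = 8280 C.
n(e⁻) = Q/F = 8280 / 96500 = 0.08580 mol.
2 electrons are transferred per H₂ molecule, so n(H₂) = 0.08580 / 2 = 0.04290 mol.
V = nRT/P = (0.04290 × 8.314 × 275) / (133 × 10³ Pa) = 7.38 × 10⁻⁴ m³ = 0.738 L.

0.738 L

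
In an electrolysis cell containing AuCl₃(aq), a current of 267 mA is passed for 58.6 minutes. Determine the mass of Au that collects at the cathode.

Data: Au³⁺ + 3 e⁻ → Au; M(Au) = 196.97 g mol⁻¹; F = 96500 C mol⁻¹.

0.639 g

Q = I·t = 0.2670 A × 3516.0 s = 938.8 C.
n(e⁻) = Q/F = 938.8 / 96500 = 0.009728 mol.
Au³⁺ + 3 e⁻ → Au, so n(Au) = n(e⁻)/3 = 0.003243 mol.
m = n·M = 0.003243 × 196.97 = 0.639 g.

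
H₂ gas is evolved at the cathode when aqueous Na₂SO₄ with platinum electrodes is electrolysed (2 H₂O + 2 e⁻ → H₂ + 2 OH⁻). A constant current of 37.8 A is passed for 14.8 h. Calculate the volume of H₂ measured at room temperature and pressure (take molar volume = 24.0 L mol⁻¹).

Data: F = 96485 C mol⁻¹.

Q = I·t = 37.80 A × 53280 s = 2014000 C.
n(e⁻) = Q/F = 2014000 / 96485 = 20.87 mol.
2 electrons are transferred per H₂ molecule, so n(H₂) = 20.87 / 2 = 10.44 mol.
V = n × V_m = 10.44 × 24.0 = 250 L.

250 L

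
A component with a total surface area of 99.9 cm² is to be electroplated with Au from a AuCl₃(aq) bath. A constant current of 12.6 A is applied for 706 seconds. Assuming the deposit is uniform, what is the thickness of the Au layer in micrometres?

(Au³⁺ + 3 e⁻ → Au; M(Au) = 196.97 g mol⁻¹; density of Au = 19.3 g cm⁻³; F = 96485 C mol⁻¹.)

Q = I·t = 12.60 × 706.00 = 8896 C; n(e⁻) = 0.09220 mol.
n(Au) = n(e⁻)/3 = 0.03073 mol, so m = 0.03073 × 196.97 = 6.053 g.
Volume = m/ρ = 6.053 / 19.3 = 0.3136 cm³.
Thickness = V/A = 0.3136 / 99.9 = 0.00314 cm = 31.4 μm.

31.4 μm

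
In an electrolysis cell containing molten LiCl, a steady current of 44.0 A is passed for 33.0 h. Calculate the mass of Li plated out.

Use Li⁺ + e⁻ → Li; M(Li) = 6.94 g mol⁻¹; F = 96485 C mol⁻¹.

Q = I·t = 44.00 A × 118800 s = 5227000 C.
n(e⁻) = Q/F = 5227000 / 96485 = 54.18 mol.
Li⁺ + e⁻ → Li, so n(Li) = n(e⁻)/1 = 54.18 mol.
m = n·M = 54.18 × 6.94 = 376 g.

376 g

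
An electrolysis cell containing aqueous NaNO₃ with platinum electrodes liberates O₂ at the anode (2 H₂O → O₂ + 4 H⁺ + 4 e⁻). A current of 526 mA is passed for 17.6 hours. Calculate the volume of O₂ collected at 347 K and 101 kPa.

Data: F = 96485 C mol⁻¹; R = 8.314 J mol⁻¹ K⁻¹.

2.47 L

Q = I·t = 0.5260 A × 63360 s = 33330 C.
n(e⁻) = Q/F = 33330 / 96485 = 0.3454 mol.
4 electrons are transferred per O₂ molecule, so n(O₂) = 0.3454 / 4 = 0.08635 mol.
V = nRT/P = (0.08635 × 8.314 × 347) / (101 × 10³ Pa) = 0.00247 m³ = 2.47 L.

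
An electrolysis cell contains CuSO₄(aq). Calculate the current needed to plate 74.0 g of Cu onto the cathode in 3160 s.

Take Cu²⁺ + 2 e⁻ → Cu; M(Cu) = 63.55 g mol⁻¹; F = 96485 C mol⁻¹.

71.1 A

n(Cu) = 74.0 / 63.55 = 1.164 mol.
n(e⁻) = 2 × 1.164 = 2.329 mol.
Q = n(e⁻)·F = 2.329 × 96485 = 224700 C.
I = Q/t = 224700 / 3160.0 s = 71.1 A.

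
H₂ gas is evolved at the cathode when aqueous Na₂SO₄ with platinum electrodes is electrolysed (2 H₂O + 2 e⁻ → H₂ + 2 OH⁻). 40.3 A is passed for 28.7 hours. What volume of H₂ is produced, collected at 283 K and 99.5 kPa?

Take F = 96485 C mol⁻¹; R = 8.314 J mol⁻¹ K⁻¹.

510 L

Q = I·t = 40.30 A × 103320 s = 4164000 C.
n(e⁻) = Q/F = 4164000 / 96485 = 43.15 mol.
2 electrons are transferred per H₂ molecule, so n(H₂) = 43.15 / 2 = 21.58 mol.
V = nRT/P = (21.58 × 8.314 × 283) / (99.5 × 10³ Pa) = 0.510 m³ = 510 L.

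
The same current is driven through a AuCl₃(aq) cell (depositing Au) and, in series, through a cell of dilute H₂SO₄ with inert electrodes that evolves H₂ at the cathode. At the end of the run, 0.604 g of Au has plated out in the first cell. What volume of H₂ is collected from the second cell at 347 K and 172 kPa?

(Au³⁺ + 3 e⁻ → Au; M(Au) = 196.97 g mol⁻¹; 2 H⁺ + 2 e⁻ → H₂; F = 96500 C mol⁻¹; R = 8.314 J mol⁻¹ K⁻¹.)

n(Au) = 0.604 / 196.97 = 0.003066 mol, so n(e⁻) = 3 × 0.003066 = 0.009199 mol.
The cells are in series, so the same 0.009199 mol of electrons passes through the second cell.
2 H⁺ + 2 e⁻ → H₂ — 2 mol e⁻ per mol H₂, so n(H₂) = 0.009199/2 = 0.004600 mol.
V = nRT/P = (0.004600 × 8.314 × 347) / (172 × 10³) = 7.72 × 10⁻⁵ m³ = 0.0772 L.

0.0772 L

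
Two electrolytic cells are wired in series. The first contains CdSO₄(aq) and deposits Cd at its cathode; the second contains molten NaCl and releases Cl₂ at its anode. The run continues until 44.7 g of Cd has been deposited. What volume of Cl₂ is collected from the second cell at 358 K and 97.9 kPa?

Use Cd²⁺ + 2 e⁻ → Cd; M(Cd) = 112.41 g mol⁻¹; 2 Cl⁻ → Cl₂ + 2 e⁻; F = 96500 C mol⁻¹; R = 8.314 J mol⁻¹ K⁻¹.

12.1 L

n(Cd) = 44.7 / 112.41 = 0.3977 mol, so n(e⁻) = 2 × 0.3977 = 0.7953 mol.
The cells are in series, so the same 0.7953 mol of electrons passes through the second cell.
2 Cl⁻ → Cl₂ + 2 e⁻ — 2 mol e⁻ per mol Cl₂, so n(Cl₂) = 0.7953/2 = 0.3977 mol.
V = nRT/P = (0.3977 × 8.314 × 358) / (97.9 × 10³) = 0.0121 m³ = 12.1 L.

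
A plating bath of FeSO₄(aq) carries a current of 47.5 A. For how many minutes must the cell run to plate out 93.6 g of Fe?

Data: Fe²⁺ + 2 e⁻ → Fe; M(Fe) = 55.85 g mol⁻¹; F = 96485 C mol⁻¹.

n(Fe) = m/M = 93.6 / 55.85 = 1.676 mol.
Each Fe atom requires 2 electrons, so n(e⁻) = 2 × 1.676 = 3.352 mol.
Q = n(e⁻)·F = 3.352 × 96485 = 323400 C.
t = Q/I = 323400 / 47.50 A = 6808 s = 113 min.

113 min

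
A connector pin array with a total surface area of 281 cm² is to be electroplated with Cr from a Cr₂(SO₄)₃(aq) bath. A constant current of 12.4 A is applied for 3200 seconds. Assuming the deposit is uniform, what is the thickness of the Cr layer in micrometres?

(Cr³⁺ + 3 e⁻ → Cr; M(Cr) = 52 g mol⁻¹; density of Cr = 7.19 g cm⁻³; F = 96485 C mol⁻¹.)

Q = I·t = 12.40 × 3200.0 = 39680 C; n(e⁻) = 0.4113 mol.
n(Cr) = n(e⁻)/3 = 0.1371 mol, so m = 0.1371 × 52 = 7.128 g.
Volume = m/ρ = 7.128 / 7.19 = 0.9914 cm³.
Thickness = V/A = 0.9914 / 281 = 0.00353 cm = 35.3 μm.

35.3 μm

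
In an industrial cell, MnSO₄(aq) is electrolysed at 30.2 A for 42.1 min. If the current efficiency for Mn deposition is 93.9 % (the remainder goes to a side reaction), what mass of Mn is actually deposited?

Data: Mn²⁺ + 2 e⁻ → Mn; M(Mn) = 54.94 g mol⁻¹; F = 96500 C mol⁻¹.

Q = I·t = 30.20 × 2526.0 = 76290 C.
n(e⁻) = 76290/96500 = 0.7905 mol; theoretically n(Mn) = 0.7905/2 = 0.3953 mol, m_theo = 21.72 g.
At 93.9 % efficiency, m_actual = 0.939 × 21.72 = 20.4 g.

20.4 g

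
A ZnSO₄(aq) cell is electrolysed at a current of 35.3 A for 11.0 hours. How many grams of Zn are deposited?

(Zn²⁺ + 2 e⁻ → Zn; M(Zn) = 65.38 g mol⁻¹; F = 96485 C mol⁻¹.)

474 g

Q = I·t = 35.30 A × 39600 s = 1398000 C.
n(e⁻) = Q/F = 1398000 / 96485 = 14.49 mol.
Zn²⁺ + 2 e⁻ → Zn, so n(Zn) = n(e⁻)/2 = 7.244 mol.
m = n·M = 7.244 × 65.38 = 474 g.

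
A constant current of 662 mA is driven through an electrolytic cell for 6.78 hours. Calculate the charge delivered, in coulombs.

16200 C

Q = I·t = 0.6620 A × 24408 s = 16200 C.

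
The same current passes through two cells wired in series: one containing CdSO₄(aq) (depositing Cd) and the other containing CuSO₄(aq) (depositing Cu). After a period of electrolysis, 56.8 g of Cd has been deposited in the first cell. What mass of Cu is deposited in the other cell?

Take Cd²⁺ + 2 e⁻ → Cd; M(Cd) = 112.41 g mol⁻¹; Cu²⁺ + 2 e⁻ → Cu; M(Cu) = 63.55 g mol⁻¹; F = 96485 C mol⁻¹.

32.1 g

n(Cd) = 56.8 / 112.41 = 0.5053 mol.
Since Cd²⁺ + 2 e⁻ → Cd, n(e⁻) passed = 2 × 0.5053 = 1.011 mol.
Cells in series carry the same charge, so the same 1.011 mol of electrons passes through cell 2.
Cu²⁺ + 2 e⁻ → Cu, so n(Cu) = 1.011 / 2 = 0.5053 mol.
m(Cu) = 0.5053 × 63.55 = 32.1 g.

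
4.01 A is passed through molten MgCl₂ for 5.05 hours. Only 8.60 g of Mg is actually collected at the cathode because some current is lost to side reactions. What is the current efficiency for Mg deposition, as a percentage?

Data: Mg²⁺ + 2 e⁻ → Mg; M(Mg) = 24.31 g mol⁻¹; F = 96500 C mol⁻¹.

Q = I·t = 4.010 × 18180 = 72900 C; n(e⁻) = 72900/96500 = 0.7555 mol.
Theoretical n(Mg) = n(e⁻)/2 = 0.3777 mol, i.e. m_theo = 0.3777 × 24.31 = 9.183 g.
Efficiency = m_actual / m_theo = 8.60 / 9.183 = 93.7 %.

93.7 %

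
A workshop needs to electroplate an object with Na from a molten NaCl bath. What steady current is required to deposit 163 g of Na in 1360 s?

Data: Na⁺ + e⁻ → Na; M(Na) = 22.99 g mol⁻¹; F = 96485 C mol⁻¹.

503 A

n(Na) = 163 / 22.99 = 7.090 mol.
n(e⁻) = 1 × 7.090 = 7.090 mol.
Q = n(e⁻)·F = 7.090 × 96485 = 684100 C.
I = Q/t = 684100 / 1360.0 s = 503 A.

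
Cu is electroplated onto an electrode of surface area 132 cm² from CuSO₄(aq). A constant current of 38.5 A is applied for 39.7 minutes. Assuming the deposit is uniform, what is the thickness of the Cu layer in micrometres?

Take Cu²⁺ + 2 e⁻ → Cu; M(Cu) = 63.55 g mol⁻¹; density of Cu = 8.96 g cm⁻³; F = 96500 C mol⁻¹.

Q = I·t = 38.50 × 2382.0 = 91710 C; n(e⁻) = 0.9503 mol.
n(Cu) = n(e⁻)/2 = 0.4752 mol, so m = 0.4752 × 63.55 = 30.20 g.
Volume = m/ρ = 30.20 / 8.96 = 3.370 cm³.
Thickness = V/A = 3.370 / 132 = 0.0255 cm = 255 μm.

255 μm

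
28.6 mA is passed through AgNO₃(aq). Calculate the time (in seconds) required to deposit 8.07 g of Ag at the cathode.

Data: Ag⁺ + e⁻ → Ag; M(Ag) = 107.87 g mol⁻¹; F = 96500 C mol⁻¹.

n(Ag) = m/M = 8.07 / 107.87 = 0.07481 mol.
Each Ag atom requires 1 electron, so n(e⁻) = 1 × 0.07481 = 0.07481 mol.
Q = n(e⁻)·F = 0.07481 × 96500 = 7219 C.
t = Q/I = 7219 / 0.02860 A = 252400 s.

2.52 × 10⁵ s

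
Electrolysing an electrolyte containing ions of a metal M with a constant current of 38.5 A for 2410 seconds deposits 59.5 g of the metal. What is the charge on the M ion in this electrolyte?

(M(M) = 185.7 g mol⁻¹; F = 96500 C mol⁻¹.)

Q = I·t = 38.50 A × 2410.0 s = 92780 C, so n(e⁻) = 92780/96500 = 0.9615 mol.
n(M) deposited = 59.5 / 185.7 = 0.3204 mol.
Electrons per atom = n(e⁻)/n(M) = 0.9615 / 0.3204 = 3.00 ≈ 3, so the ion is M³⁺.

+3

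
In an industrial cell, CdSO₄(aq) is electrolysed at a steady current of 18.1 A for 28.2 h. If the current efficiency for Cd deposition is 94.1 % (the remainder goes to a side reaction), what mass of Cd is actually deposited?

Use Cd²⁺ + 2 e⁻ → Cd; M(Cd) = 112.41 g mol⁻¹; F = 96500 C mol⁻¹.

1010 g

Q = I·t = 18.10 × 101520 = 1838000 C.
n(e⁻) = 1838000/96500 = 19.04 mol; theoretically n(Cd) = 19.04/2 = 9.521 mol, m_theo = 1070 g.
At 94.1 % efficiency, m_actual = 0.941 × 1070 = 1010 g.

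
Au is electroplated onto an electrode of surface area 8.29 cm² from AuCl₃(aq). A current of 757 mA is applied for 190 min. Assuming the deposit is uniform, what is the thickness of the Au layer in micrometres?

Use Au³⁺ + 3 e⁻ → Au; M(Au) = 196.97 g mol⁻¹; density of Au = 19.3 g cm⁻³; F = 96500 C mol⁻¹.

Q = I·t = 0.7570 × 11400 = 8630 C; n(e⁻) = 0.08943 mol.
n(Au) = n(e⁻)/3 = 0.02981 mol, so m = 0.02981 × 196.97 = 5.872 g.
Volume = m/ρ = 5.872 / 19.3 = 0.3042 cm³.
Thickness = V/A = 0.3042 / 8.29 = 0.0367 cm = 367 μm.

367 μm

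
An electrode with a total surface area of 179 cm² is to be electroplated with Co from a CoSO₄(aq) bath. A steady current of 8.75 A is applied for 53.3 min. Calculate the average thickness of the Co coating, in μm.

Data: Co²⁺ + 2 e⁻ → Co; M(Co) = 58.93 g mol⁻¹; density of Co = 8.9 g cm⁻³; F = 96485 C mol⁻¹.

53.6 μm

Q = I·t = 8.750 × 3198.0 = 27980 C; n(e⁻) = 0.2900 mol.
n(Co) = n(e⁻)/2 = 0.1450 mol, so m = 0.1450 × 58.93 = 8.545 g.
Volume = m/ρ = 8.545 / 8.9 = 0.9602 cm³.
Thickness = V/A = 0.9602 / 179 = 0.00536 cm = 53.6 μm.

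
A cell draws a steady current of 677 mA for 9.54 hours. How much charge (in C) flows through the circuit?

Q = I·t = 0.6770 A × 34344 s = 23300 C.

23300 C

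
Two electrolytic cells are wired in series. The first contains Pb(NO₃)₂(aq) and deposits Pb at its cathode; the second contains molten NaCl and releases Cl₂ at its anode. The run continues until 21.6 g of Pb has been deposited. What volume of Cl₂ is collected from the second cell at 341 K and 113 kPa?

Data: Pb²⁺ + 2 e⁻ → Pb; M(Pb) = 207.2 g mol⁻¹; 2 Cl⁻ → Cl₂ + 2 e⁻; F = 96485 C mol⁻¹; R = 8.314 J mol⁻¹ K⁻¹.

n(Pb) = 21.6 / 207.2 = 0.1042 mol, so n(e⁻) = 2 × 0.1042 = 0.2085 mol.
The cells are in series, so the same 0.2085 mol of electrons passes through the second cell.
2 Cl⁻ → Cl₂ + 2 e⁻ — 2 mol e⁻ per mol Cl₂, so n(Cl₂) = 0.2085/2 = 0.1042 mol.
V = nRT/P = (0.1042 × 8.314 × 341) / (113 × 10³) = 0.00262 m³ = 2.62 L.

2.62 L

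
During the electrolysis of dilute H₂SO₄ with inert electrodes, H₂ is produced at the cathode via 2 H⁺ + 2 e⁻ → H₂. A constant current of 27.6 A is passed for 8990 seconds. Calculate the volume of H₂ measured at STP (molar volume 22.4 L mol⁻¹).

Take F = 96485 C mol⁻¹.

Q = I·t = 27.60 A × 8990.0 s = 248100 C.
n(e⁻) = Q/F = 248100 / 96485 = 2.572 mol.
2 electrons are transferred per H₂ molecule, so n(H₂) = 2.572 / 2 = 1.286 mol.
V = n × V_m = 1.286 × 22.4 = 28.8 L.

28.8 L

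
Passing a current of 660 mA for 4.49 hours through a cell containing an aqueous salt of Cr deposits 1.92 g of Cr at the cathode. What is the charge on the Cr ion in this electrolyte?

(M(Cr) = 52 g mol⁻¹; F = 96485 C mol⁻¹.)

Q = I·t = 0.6600 A × 16164 s = 10670 C, so n(e⁻) = 10670/96485 = 0.1106 mol.
n(Cr) deposited = 1.92 / 52 = 0.03692 mol.
Electrons per atom = n(e⁻)/n(Cr) = 0.1106 / 0.03692 = 2.99 ≈ 3, so the ion is Cr³⁺.

+3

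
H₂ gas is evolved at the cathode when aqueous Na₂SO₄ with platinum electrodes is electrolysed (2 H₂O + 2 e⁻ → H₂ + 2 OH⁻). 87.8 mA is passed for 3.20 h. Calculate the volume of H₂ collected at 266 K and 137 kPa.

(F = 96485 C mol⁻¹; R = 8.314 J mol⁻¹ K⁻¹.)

0.0846 L

Q = I·t = 0.08780 A × 11520 s = 1011 C.
n(e⁻) = Q/F = 1011 / 96485 = 0.01048 mol.
2 electrons are transferred per H₂ molecule, so n(H₂) = 0.01048 / 2 = 0.005242 mol.
V = nRT/P = (0.005242 × 8.314 × 266) / (137 × 10³ Pa) = 8.46 × 10⁻⁵ m³ = 0.0846 L.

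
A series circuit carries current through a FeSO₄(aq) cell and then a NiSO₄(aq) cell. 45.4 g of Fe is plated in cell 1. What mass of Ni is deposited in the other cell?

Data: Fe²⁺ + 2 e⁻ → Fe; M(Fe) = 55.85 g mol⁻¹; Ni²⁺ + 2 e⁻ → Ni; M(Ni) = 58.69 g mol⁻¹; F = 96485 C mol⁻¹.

n(Fe) = 45.4 / 55.85 = 0.8129 mol.
Since Fe²⁺ + 2 e⁻ → Fe, n(e⁻) passed = 2 × 0.8129 = 1.626 mol.
Cells in series carry the same charge, so the same 1.626 mol of electrons passes through cell 2.
Ni²⁺ + 2 e⁻ → Ni, so n(Ni) = 1.626 / 2 = 0.8129 mol.
m(Ni) = 0.8129 × 58.69 = 47.7 g.

47.7 g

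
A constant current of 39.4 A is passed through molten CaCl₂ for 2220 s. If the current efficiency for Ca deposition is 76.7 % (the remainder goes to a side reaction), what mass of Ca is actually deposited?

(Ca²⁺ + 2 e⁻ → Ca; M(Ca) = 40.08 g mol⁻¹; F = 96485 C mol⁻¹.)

13.9 g

Q = I·t = 39.40 × 2220.0 = 87470 C.
n(e⁻) = 87470/96485 = 0.9065 mol; theoretically n(Ca) = 0.9065/2 = 0.4533 mol, m_theo = 18.17 g.
At 76.7 % efficiency, m_actual = 0.767 × 18.17 = 13.9 g.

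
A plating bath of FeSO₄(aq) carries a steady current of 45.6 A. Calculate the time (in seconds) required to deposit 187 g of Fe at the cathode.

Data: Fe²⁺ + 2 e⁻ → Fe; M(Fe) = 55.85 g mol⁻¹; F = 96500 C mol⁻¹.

n(Fe) = m/M = 187 / 55.85 = 3.348 mol.
Each Fe atom requires 2 electrons, so n(e⁻) = 2 × 3.348 = 6.697 mol.
Q = n(e⁻)·F = 6.697 × 96500 = 646200 C.
t = Q/I = 646200 / 45.60 A = 14170 s.

14200 s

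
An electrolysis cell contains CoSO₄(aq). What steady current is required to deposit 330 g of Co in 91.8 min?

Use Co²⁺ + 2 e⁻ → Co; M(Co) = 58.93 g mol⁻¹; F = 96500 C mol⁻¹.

196 A

n(Co) = 330 / 58.93 = 5.600 mol.
n(e⁻) = 2 × 5.600 = 11.20 mol.
Q = n(e⁻)·F = 11.20 × 96500 = 1081000 C.
I = Q/t = 1081000 / 5508.0 s = 196 A.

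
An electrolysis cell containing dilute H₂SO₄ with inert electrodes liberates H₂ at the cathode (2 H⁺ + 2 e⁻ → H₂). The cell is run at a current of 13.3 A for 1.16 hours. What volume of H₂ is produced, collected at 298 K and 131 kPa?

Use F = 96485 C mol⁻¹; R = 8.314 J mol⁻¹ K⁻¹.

5.44 L

Q = I·t = 13.30 A × 4176.0 s = 55540 C.
n(e⁻) = Q/F = 55540 / 96485 = 0.5756 mol.
2 electrons are transferred per H₂ molecule, so n(H₂) = 0.5756 / 2 = 0.2878 mol.
V = nRT/P = (0.2878 × 8.314 × 298) / (131 × 10³ Pa) = 0.00544 m³ = 5.44 L.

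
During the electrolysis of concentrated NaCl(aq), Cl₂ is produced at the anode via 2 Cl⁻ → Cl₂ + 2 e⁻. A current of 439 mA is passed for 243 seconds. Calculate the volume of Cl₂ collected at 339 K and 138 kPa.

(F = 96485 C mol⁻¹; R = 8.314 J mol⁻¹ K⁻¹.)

0.0113 L

Q = I·t = 0.4390 A × 243.00 s = 106.7 C.
n(e⁻) = Q/F = 106.7 / 96485 = 0.001106 mol.
2 electrons are transferred per Cl₂ molecule, so n(Cl₂) = 0.001106 / 2 = 0.0005528 mol.
V = nRT/P = (0.0005528 × 8.314 × 339) / (138 × 10³ Pa) = 1.13 × 10⁻⁵ m³ = 0.0113 L.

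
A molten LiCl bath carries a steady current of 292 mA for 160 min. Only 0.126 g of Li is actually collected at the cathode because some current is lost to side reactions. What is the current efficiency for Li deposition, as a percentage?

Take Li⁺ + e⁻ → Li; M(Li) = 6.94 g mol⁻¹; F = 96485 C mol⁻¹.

62.5 %

Q = I·t = 0.2920 × 9600.0 = 2803 C; n(e⁻) = 2803/96485 = 0.02905 mol.
Theoretical n(Li) = n(e⁻)/1 = 0.02905 mol, i.e. m_theo = 0.02905 × 6.94 = 0.2016 g.
Efficiency = m_actual / m_theo = 0.126 / 0.2016 = 62.5 %.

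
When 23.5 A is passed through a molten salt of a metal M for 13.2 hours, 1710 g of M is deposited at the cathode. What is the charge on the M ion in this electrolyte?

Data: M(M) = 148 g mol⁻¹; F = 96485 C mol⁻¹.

+1

Q = I·t = 23.50 A × 47520 s = 1117000 C, so n(e⁻) = 1117000/96485 = 11.57 mol.
n(M) deposited = 1710 / 148 = 11.55 mol.
Electrons per atom = n(e⁻)/n(M) = 11.57 / 11.55 = 1.00 ≈ 1, so the ion is M⁺.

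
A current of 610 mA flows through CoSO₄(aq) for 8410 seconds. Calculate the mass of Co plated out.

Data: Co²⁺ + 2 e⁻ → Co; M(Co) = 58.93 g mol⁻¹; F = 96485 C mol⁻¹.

Q = I·t = 0.6100 A × 8410.0 s = 5130 C.
n(e⁻) = Q/F = 5130 / 96485 = 0.05317 mol.
Co²⁺ + 2 e⁻ → Co, so n(Co) = n(e⁻)/2 = 0.02658 mol.
m = n·M = 0.02658 × 58.93 = 1.57 g.

1.57 g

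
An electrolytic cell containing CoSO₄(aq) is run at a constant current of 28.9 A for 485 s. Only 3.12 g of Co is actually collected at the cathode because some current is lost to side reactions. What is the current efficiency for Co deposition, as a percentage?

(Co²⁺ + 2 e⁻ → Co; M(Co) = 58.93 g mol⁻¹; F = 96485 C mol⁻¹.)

Q = I·t = 28.90 × 485.00 = 14020 C; n(e⁻) = 14020/96485 = 0.1453 mol.
Theoretical n(Co) = n(e⁻)/2 = 0.07264 mol, i.e. m_theo = 0.07264 × 58.93 = 4.280 g.
Efficiency = m_actual / m_theo = 3.12 / 4.280 = 72.9 %.

72.9 %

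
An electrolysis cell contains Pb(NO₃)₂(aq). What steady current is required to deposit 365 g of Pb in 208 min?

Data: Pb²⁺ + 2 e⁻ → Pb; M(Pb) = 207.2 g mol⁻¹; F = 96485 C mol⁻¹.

27.2 A

n(Pb) = 365 / 207.2 = 1.762 mol.
n(e⁻) = 2 × 1.762 = 3.523 mol.
Q = n(e⁻)·F = 3.523 × 96485 = 339900 C.
I = Q/t = 339900 / 12480 s = 27.2 A.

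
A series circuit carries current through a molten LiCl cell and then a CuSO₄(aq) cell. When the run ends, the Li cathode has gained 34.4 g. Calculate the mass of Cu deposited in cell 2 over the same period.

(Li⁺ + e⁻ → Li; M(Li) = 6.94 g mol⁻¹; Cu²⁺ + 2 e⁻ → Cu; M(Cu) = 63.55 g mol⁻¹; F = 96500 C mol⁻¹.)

158 g

n(Li) = 34.4 / 6.94 = 4.957 mol.
Since Li⁺ + e⁻ → Li, n(e⁻) passed = 1 × 4.957 = 4.957 mol.
Cells in series carry the same charge, so the same 4.957 mol of electrons passes through cell 2.
Cu²⁺ + 2 e⁻ → Cu, so n(Cu) = 4.957 / 2 = 2.478 mol.
m(Cu) = 2.478 × 63.55 = 158 g.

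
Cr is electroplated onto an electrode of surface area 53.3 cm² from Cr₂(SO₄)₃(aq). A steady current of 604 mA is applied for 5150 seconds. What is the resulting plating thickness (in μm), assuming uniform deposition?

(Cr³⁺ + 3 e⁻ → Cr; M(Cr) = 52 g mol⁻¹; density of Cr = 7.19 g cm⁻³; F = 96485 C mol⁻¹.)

Q = I·t = 0.6040 × 5150.0 = 3111 C; n(e⁻) = 0.03224 mol.
n(Cr) = n(e⁻)/3 = 0.01075 mol, so m = 0.01075 × 52 = 0.5588 g.
Volume = m/ρ = 0.5588 / 7.19 = 0.07772 cm³.
Thickness = V/A = 0.07772 / 53.3 = 0.00146 cm = 14.6 μm.

14.6 μm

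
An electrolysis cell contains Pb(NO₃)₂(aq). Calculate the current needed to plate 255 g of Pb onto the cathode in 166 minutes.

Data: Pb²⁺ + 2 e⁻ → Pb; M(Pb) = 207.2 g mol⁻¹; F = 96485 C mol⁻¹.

23.8 A

n(Pb) = 255 / 207.2 = 1.231 mol.
n(e⁻) = 2 × 1.231 = 2.461 mol.
Q = n(e⁻)·F = 2.461 × 96485 = 237500 C.
I = Q/t = 237500 / 9960.0 s = 23.8 A.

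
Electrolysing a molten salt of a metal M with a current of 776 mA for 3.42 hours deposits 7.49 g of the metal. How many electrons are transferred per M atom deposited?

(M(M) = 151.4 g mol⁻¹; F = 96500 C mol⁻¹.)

2

Q = I·t = 0.7760 A × 12312 s = 9554 C, so n(e⁻) = 9554/96500 = 0.09901 mol.
n(M) deposited = 7.49 / 151.4 = 0.04947 mol.
Electrons per atom = n(e⁻)/n(M) = 0.09901 / 0.04947 = 2.00 ≈ 2, so the ion is M²⁺.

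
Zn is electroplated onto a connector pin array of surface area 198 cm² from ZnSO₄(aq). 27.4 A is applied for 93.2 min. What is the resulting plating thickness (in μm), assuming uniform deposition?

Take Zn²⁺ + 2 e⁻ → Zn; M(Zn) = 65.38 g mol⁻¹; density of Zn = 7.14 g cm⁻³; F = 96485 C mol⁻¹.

367 μm

Q = I·t = 27.40 × 5592.0 = 153200 C; n(e⁻) = 1.588 mol.
n(Zn) = n(e⁻)/2 = 0.7940 mol, so m = 0.7940 × 65.38 = 51.91 g.
Volume = m/ρ = 51.91 / 7.14 = 7.271 cm³.
Thickness = V/A = 7.271 / 198 = 0.0367 cm = 367 μm.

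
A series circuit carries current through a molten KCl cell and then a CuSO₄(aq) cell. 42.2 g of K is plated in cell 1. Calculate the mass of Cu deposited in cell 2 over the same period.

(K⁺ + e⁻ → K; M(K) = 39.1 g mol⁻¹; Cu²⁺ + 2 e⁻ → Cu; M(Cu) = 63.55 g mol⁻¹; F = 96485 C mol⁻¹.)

34.3 g

n(K) = 42.2 / 39.1 = 1.079 mol.
Since K⁺ + e⁻ → K, n(e⁻) passed = 1 × 1.079 = 1.079 mol.
Cells in series carry the same charge, so the same 1.079 mol of electrons passes through cell 2.
Cu²⁺ + 2 e⁻ → Cu, so n(Cu) = 1.079 / 2 = 0.5396 mol.
m(Cu) = 0.5396 × 63.55 = 34.3 g.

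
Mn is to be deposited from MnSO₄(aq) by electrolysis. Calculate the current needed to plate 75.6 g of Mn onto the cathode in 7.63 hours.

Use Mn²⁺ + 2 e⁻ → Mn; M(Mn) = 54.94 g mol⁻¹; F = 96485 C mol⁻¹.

9.67 A

n(Mn) = 75.6 / 54.94 = 1.376 mol.
n(e⁻) = 2 × 1.376 = 2.752 mol.
Q = n(e⁻)·F = 2.752 × 96485 = 265500 C.
I = Q/t = 265500 / 27468 s = 9.67 A.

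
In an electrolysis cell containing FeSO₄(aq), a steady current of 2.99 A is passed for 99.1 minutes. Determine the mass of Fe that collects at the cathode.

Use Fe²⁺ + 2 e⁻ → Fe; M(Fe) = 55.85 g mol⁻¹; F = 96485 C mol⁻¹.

5.15 g

Q = I·t = 2.990 A × 5946.0 s = 17780 C.
n(e⁻) = Q/F = 17780 / 96485 = 0.1843 mol.
Fe²⁺ + 2 e⁻ → Fe, so n(Fe) = n(e⁻)/2 = 0.09213 mol.
m = n·M = 0.09213 × 55.85 = 5.15 g.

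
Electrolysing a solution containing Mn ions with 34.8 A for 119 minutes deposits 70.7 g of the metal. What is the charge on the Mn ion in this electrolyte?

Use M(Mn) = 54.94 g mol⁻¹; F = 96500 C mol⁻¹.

Q = I·t = 34.80 A × 7140.0 s = 248500 C, so n(e⁻) = 248500/96500 = 2.575 mol.
n(Mn) deposited = 70.7 / 54.94 = 1.287 mol.
Electrons per atom = n(e⁻)/n(Mn) = 2.575 / 1.287 = 2.00 ≈ 2, so the ion is Mn²⁺.

+2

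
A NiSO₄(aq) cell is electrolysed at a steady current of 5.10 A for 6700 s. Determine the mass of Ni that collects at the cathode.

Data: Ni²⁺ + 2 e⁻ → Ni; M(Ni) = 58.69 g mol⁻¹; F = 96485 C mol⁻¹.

Q = I·t = 5.100 A × 6700.0 s = 34170 C.
n(e⁻) = Q/F = 34170 / 96485 = 0.3541 mol.
Ni²⁺ + 2 e⁻ → Ni, so n(Ni) = n(e⁻)/2 = 0.1771 mol.
m = n·M = 0.1771 × 58.69 = 10.4 g.

10.4 g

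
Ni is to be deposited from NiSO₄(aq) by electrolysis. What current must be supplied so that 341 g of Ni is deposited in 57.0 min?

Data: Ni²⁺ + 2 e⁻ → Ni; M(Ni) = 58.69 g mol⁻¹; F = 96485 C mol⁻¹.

n(Ni) = 341 / 58.69 = 5.810 mol.
n(e⁻) = 2 × 5.810 = 11.62 mol.
Q = n(e⁻)·F = 11.62 × 96485 = 1121000 C.
I = Q/t = 1121000 / 3420.0 s = 328 A.

328 A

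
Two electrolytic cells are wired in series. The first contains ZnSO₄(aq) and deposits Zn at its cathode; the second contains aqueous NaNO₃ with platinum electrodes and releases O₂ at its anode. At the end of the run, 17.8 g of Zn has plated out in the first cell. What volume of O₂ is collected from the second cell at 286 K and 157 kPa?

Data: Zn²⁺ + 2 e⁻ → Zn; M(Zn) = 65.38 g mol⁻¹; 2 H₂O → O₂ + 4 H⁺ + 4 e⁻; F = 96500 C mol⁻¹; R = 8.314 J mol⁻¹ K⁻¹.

2.06 L

n(Zn) = 17.8 / 65.38 = 0.2723 mol, so n(e⁻) = 2 × 0.2723 = 0.5445 mol.
The cells are in series, so the same 0.5445 mol of electrons passes through the second cell.
2 H₂O → O₂ + 4 H⁺ + 4 e⁻ — 4 mol e⁻ per mol O₂, so n(O₂) = 0.5445/4 = 0.1361 mol.
V = nRT/P = (0.1361 × 8.314 × 286) / (157 × 10³) = 0.00206 m³ = 2.06 L.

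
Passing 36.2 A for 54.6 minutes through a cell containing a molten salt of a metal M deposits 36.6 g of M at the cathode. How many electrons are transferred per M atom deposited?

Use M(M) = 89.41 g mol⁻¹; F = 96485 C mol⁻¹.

Q = I·t = 36.20 A × 3276.0 s = 118600 C, so n(e⁻) = 118600/96485 = 1.229 mol.
n(M) deposited = 36.6 / 89.41 = 0.4094 mol.
Electrons per atom = n(e⁻)/n(M) = 1.229 / 0.4094 = 3.00 ≈ 3, so the ion is M³⁺.

3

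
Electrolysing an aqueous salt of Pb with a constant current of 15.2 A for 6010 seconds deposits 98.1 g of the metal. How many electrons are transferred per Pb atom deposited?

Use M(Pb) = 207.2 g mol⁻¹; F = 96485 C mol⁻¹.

Q = I·t = 15.20 A × 6010.0 s = 91350 C, so n(e⁻) = 91350/96485 = 0.9468 mol.
n(Pb) deposited = 98.1 / 207.2 = 0.4735 mol.
Electrons per atom = n(e⁻)/n(Pb) = 0.9468 / 0.4735 = 2.00 ≈ 2, so the ion is Pb²⁺.

2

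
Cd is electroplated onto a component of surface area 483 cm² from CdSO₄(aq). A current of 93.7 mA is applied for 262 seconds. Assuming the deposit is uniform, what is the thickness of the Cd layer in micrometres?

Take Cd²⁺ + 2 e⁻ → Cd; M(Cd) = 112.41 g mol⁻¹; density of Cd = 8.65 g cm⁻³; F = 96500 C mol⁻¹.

0.0342 μm

Q = I·t = 0.09370 × 262.00 = 24.55 C; n(e⁻) = 0.0002544 mol.
n(Cd) = n(e⁻)/2 = 0.0001272 mol, so m = 0.0001272 × 112.41 = 0.01430 g.
Volume = m/ρ = 0.01430 / 8.65 = 0.001653 cm³.
Thickness = V/A = 0.001653 / 483 = 3.42 × 10⁻⁶ cm = 0.0342 μm.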